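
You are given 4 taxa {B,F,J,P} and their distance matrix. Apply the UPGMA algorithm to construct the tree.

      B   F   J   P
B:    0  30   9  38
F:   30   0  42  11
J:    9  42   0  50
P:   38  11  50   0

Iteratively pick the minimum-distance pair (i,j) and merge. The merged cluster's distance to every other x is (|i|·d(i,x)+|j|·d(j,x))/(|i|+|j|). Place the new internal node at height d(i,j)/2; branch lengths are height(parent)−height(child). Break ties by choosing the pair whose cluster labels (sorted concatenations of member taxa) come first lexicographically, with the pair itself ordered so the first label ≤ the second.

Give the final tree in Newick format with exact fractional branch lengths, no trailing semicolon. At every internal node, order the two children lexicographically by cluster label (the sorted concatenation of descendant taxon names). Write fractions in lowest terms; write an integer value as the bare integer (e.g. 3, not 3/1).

1. join B+J (d=9) ⇒ BJ; edges |B|=9/2, |J|=9/2
  updated: d(BJ,F)=36, d(BJ,P)=44
2. join F+P (d=11) ⇒ FP; edges |F|=11/2, |P|=11/2
  updated: d(BJ,FP)=40
3. join BJ+FP (d=40) ⇒ BFJP; edges |BJ|=31/2, |FP|=29/2
final tree: ((B:9/2,J:9/2):31/2,(F:11/2,P:11/2):29/2)
total length: 50

((B:9/2,J:9/2):31/2,(F:11/2,P:11/2):29/2)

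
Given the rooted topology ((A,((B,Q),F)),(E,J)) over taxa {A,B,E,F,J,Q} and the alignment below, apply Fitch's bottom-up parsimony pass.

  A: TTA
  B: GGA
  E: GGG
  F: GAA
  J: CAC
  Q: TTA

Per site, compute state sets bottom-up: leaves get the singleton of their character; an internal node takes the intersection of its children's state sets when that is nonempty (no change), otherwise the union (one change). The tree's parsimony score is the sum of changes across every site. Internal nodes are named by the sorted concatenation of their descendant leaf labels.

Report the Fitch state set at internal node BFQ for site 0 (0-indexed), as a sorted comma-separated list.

G

BQ@0: {G} ∪ {T} = {G,T} (union, +1)
BFQ@0: {G,T} ∩ {G} = {G} (intersection, +0)
ABFQ@0: {T} ∪ {G} = {G,T} (union, +1)
EJ@0: {G} ∪ {C} = {C,G} (union, +1)
ABEFJQ@0: {G,T} ∩ {C,G} = {G} (intersection, +0)
BQ@1: {G} ∪ {T} = {G,T} (union, +1)
BFQ@1: {G,T} ∪ {A} = {A,G,T} (union, +1)
ABFQ@1: {T} ∩ {A,G,T} = {T} (intersection, +0)
EJ@1: {G} ∪ {A} = {A,G} (union, +1)
ABEFJQ@1: {T} ∪ {A,G} = {A,G,T} (union, +1)
BQ@2: {A} ∩ {A} = {A} (intersection, +0)
BFQ@2: {A} ∩ {A} = {A} (intersection, +0)
ABFQ@2: {A} ∩ {A} = {A} (intersection, +0)
EJ@2: {G} ∪ {C} = {C,G} (union, +1)
ABEFJQ@2: {A} ∪ {C,G} = {A,C,G} (union, +1)
per-site changes: [3, 4, 2]; total = 9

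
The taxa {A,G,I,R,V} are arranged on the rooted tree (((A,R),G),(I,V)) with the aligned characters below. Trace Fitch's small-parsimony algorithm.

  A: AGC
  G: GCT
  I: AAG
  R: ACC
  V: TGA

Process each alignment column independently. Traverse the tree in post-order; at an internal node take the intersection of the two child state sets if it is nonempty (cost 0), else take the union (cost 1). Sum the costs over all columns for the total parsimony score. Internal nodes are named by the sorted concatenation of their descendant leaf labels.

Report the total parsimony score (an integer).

8

AR@0: {A} ∩ {A} = {A} (intersection, +0)
AGR@0: {A} ∪ {G} = {A,G} (union, +1)
IV@0: {A} ∪ {T} = {A,T} (union, +1)
AGIRV@0: {A,G} ∩ {A,T} = {A} (intersection, +0)
AR@1: {G} ∪ {C} = {C,G} (union, +1)
AGR@1: {C,G} ∩ {C} = {C} (intersection, +0)
IV@1: {A} ∪ {G} = {A,G} (union, +1)
AGIRV@1: {C} ∪ {A,G} = {A,C,G} (union, +1)
AR@2: {C} ∩ {C} = {C} (intersection, +0)
AGR@2: {C} ∪ {T} = {C,T} (union, +1)
IV@2: {G} ∪ {A} = {A,G} (union, +1)
AGIRV@2: {C,T} ∪ {A,G} = {A,C,G,T} (union, +1)
per-site changes: [2, 3, 3]; total = 8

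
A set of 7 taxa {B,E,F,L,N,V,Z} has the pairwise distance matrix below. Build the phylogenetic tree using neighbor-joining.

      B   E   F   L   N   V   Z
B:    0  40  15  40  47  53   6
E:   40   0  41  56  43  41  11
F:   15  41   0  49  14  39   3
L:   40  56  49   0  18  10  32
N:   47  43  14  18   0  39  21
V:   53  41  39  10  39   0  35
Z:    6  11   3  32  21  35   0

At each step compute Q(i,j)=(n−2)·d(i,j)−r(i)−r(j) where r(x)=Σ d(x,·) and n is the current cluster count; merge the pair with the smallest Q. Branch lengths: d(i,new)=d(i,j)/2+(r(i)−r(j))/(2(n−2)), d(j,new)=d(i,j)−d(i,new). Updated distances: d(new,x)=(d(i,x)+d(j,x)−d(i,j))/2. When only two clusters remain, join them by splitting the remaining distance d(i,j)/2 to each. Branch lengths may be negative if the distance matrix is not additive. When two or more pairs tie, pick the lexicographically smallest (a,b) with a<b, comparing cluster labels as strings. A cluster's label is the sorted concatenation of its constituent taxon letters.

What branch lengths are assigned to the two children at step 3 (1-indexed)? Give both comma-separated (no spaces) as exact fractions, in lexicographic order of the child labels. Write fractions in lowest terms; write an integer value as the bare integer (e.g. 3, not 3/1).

247/12,-115/12

iteration 1: select L,V (d=10, Q=-372); attach at lengths (19/5, 31/5); label the merged cluster LV
  updated: d(B,LV)=83/2, d(E,LV)=87/2, d(F,LV)=39, d(LV,N)=47/2, d(LV,Z)=57/2
iteration 2: select LV,N (d=47/2, Q=-461/2); attach at lengths (243/16, 133/16); label the merged cluster LNV
  updated: d(B,LNV)=65/2, d(E,LNV)=63/2, d(F,LNV)=59/4, d(LNV,Z)=13
iteration 3: select E,Z (d=11, Q=-247/2); attach at lengths (247/12, -115/12); label the merged cluster EZ
  updated: d(B,EZ)=35/2, d(EZ,F)=33/2, d(EZ,LNV)=67/4
iteration 4: select B,F (d=15, Q=-325/4); attach at lengths (195/16, 45/16); label the merged cluster BF
  updated: d(BF,EZ)=19/2, d(BF,LNV)=129/8
iteration 5: select BF,EZ (d=19/2, Q=-339/8); attach at lengths (71/16, 81/16); label the merged cluster BEFZ
  updated: d(BEFZ,LNV)=187/16
iteration 6: select BEFZ,LNV (d=187/16); attach at lengths (187/32, 187/32); label the merged cluster BEFLNVZ
final tree: (((B:195/16,F:45/16):71/16,(E:247/12,Z:-115/12):81/16):187/32,((L:19/5,V:31/5):243/16,N:133/16):187/32)
total length: 1291/16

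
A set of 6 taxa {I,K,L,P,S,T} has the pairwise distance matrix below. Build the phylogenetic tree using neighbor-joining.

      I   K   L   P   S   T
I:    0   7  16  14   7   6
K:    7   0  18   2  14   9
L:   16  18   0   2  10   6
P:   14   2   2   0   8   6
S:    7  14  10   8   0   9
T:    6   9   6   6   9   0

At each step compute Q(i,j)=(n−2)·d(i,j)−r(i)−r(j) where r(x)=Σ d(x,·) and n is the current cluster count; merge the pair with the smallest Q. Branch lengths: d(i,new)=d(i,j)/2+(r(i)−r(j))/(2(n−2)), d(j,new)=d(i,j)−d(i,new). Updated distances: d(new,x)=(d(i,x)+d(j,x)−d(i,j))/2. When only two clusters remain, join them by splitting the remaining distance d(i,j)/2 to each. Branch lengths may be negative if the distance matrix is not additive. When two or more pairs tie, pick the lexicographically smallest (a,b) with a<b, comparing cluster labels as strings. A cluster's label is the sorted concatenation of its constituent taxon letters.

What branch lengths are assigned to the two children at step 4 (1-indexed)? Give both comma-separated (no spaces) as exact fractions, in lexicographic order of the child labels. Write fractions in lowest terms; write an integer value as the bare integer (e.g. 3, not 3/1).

5/4,13/4

step 1: merge (L,P) at d=2, Q=-76; branch lengths L→7/2, P→-3/2; new cluster LP
  updated: d(I,LP)=14, d(K,LP)=9, d(LP,S)=8, d(LP,T)=5
step 2: merge (I,K) at d=7, Q=-52; branch lengths I→8/3, K→13/3; new cluster IK
  updated: d(IK,LP)=8, d(IK,S)=7, d(IK,T)=4
step 3: merge (IK,S) at d=7, Q=-29; branch lengths IK→9/4, S→19/4; new cluster IKS
  updated: d(IKS,LP)=9/2, d(IKS,T)=3
step 4: merge (IKS,LP) at d=9/2, Q=-25/2; branch lengths IKS→5/4, LP→13/4; new cluster IKLPS
  updated: d(IKLPS,T)=7/4
step 5: merge (IKLPS,T) at d=7/4; branch lengths IKLPS→7/8, T→7/8; new cluster IKLPST
final tree: ((((I:8/3,K:13/3):9/4,S:19/4):5/4,(L:7/2,P:-3/2):13/4):7/8,T:7/8)
total length: 89/4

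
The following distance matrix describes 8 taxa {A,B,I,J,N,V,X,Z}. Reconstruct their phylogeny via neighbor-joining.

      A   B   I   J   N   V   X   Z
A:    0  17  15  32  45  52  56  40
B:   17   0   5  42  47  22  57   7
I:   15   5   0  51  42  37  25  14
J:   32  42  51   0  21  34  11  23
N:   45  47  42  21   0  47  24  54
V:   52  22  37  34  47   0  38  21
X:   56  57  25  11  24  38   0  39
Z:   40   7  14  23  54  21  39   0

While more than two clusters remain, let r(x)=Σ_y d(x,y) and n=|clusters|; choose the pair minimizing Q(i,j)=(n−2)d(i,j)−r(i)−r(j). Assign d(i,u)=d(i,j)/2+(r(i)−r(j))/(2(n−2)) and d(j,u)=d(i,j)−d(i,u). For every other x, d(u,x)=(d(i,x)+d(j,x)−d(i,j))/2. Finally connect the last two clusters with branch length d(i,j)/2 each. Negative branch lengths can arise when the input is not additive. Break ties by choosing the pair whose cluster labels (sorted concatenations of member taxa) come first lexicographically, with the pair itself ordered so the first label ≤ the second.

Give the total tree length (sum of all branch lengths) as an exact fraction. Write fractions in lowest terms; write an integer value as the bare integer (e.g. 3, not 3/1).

189/2

1. join J+X (d=11, Q=-398) ⇒ JX; edges |J|=5/2, |X|=17/2
  updated: d(A,JX)=77/2, d(B,JX)=44, d(I,JX)=65/2, d(JX,N)=17, d(JX,V)=61/2, d(JX,Z)=51/2
2. join JX+N (d=17, Q=-355) ⇒ JNX; edges |JX|=21/10, |N|=149/10
  updated: d(A,JNX)=133/4, d(B,JNX)=37, d(I,JNX)=115/4, d(JNX,V)=121/4, d(JNX,Z)=125/4
3. join JNX+V (d=121/4, Q=-807/4) ⇒ JNVX; edges |JNX|=477/32, |V|=491/32
  updated: d(A,JNVX)=55/2, d(B,JNVX)=115/8, d(I,JNVX)=71/4, d(JNVX,Z)=11
4. join JNVX+Z (d=11, Q=-877/8) ⇒ JNVXZ; edges |JNVX|=253/48, |Z|=275/48
  updated: d(A,JNVXZ)=113/4, d(B,JNVXZ)=83/16, d(I,JNVXZ)=83/8
5. join A+I (d=15, Q=-485/8) ⇒ AI; edges |A|=479/32, |I|=1/32
  updated: d(AI,B)=7/2, d(AI,JNVXZ)=189/16
6. join AI+B (d=7/2, Q=-41/2) ⇒ ABI; edges |AI|=81/16, |B|=-25/16
  updated: d(ABI,JNVXZ)=27/4
7. join ABI+JNVXZ (d=27/4) ⇒ ABIJNVXZ; edges |ABI|=27/8, |JNVXZ|=27/8
final tree: (((A:479/32,I:1/32):81/16,B:-25/16):27/8,((((J:5/2,X:17/2):21/10,N:149/10):477/32,V:491/32):253/48,Z:275/48):27/8)
total length: 189/2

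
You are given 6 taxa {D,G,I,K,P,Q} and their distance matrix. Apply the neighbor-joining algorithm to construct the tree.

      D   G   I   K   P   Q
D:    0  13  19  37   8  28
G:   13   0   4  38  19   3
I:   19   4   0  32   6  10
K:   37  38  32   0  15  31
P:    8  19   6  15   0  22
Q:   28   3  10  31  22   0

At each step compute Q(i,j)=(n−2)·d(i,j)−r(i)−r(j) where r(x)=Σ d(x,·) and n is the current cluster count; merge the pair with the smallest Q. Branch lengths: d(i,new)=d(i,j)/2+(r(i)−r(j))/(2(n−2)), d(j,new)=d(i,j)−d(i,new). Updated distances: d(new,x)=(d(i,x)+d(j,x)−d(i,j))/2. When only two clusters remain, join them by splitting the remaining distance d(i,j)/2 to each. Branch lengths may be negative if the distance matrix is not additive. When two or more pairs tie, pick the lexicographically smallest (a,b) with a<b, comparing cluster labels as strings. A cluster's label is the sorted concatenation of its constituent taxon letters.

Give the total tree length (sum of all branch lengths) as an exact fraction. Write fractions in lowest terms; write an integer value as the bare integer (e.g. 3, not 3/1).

1. join K+P (d=15, Q=-163) ⇒ KP; edges |K|=143/8, |P|=-23/8
  updated: d(D,KP)=15, d(G,KP)=21, d(I,KP)=23/2, d(KP,Q)=19
2. join D+KP (d=15, Q=-193/2) ⇒ DKP; edges |D|=107/12, |KP|=73/12
  updated: d(DKP,G)=19/2, d(DKP,I)=31/4, d(DKP,Q)=16
3. join DKP+I (d=31/4, Q=-79/2) ⇒ DIKP; edges |DKP|=27/4, |I|=1
  updated: d(DIKP,G)=23/8, d(DIKP,Q)=73/8
4. join DIKP+G (d=23/8, Q=-15) ⇒ DGIKP; edges |DIKP|=9/2, |G|=-13/8
  updated: d(DGIKP,Q)=37/8
5. join DGIKP+Q (d=37/8) ⇒ DGIKPQ; edges |DGIKP|=37/16, |Q|=37/16
final tree: ((((D:107/12,(K:143/8,P:-23/8):73/12):27/4,I:1):9/2,G:-13/8):37/16,Q:37/16)
total length: 181/4

181/4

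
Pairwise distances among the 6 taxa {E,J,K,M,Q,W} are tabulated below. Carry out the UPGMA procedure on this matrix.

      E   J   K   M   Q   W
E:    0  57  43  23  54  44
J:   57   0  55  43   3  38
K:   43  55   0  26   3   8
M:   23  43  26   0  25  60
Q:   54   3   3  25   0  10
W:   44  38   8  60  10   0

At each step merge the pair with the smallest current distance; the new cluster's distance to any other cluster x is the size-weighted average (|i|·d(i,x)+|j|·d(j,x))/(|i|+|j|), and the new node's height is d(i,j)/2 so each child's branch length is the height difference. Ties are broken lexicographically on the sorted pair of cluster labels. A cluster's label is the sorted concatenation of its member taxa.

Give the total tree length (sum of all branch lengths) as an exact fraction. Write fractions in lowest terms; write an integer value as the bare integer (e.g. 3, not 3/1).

iteration 1: select J,Q (d=3); attach at lengths (3/2, 3/2); label the merged cluster JQ
  updated: d(E,JQ)=111/2, d(JQ,K)=29, d(JQ,M)=34, d(JQ,W)=24
iteration 2: select K,W (d=8); attach at lengths (4, 4); label the merged cluster KW
  updated: d(E,KW)=87/2, d(JQ,KW)=53/2, d(KW,M)=43
iteration 3: select E,M (d=23); attach at lengths (23/2, 23/2); label the merged cluster EM
  updated: d(EM,JQ)=179/4, d(EM,KW)=173/4
iteration 4: select JQ,KW (d=53/2); attach at lengths (47/4, 37/4); label the merged cluster JKQW
  updated: d(EM,JKQW)=44
iteration 5: select EM,JKQW (d=44); attach at lengths (21/2, 35/4); label the merged cluster EJKMQW
final tree: ((E:23/2,M:23/2):21/2,((J:3/2,Q:3/2):47/4,(K:4,W:4):37/4):35/4)
total length: 297/4

297/4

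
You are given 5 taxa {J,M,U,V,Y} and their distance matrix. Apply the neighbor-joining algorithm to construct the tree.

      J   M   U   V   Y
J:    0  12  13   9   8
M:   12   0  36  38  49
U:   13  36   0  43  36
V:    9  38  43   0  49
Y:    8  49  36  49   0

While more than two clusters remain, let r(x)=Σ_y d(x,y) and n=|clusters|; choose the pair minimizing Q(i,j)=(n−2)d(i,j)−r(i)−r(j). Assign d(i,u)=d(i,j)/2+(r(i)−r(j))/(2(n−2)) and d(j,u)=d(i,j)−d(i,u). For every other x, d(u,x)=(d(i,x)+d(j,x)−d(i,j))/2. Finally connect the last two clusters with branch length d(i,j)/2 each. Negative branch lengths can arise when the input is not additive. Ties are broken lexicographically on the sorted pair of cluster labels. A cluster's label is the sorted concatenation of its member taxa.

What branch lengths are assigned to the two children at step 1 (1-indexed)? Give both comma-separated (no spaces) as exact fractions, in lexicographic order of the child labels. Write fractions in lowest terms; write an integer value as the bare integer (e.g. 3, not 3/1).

47/3,61/3

step 1: merge (U,Y) at d=36, Q=-162; branch lengths U→47/3, Y→61/3; new cluster UY
  updated: d(J,UY)=-15/2, d(M,UY)=49/2, d(UY,V)=28
step 2: merge (J,UY) at d=-15/2, Q=-147/2; branch lengths J→-93/8, UY→33/8; new cluster JUY
  updated: d(JUY,M)=22, d(JUY,V)=89/4
step 3: merge (JUY,M) at d=22, Q=-329/4; branch lengths JUY→25/8, M→151/8; new cluster JMUY
  updated: d(JMUY,V)=153/8
step 4: merge (JMUY,V) at d=153/8; branch lengths JMUY→153/16, V→153/16; new cluster JMUVY
final tree: (((J:-93/8,(U:47/3,Y:61/3):33/8):25/8,M:151/8):153/16,V:153/16)
total length: 557/8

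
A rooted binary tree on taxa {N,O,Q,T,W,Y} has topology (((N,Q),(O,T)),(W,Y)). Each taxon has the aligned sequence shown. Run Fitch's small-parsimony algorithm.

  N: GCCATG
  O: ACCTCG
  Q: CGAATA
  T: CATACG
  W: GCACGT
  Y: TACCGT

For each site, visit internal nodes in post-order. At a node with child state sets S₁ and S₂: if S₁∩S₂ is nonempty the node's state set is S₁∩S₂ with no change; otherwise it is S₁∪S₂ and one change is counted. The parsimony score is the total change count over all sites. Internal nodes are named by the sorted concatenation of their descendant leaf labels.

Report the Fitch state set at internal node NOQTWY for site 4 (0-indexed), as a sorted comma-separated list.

NQ@0: {G} ∪ {C} = {C,G} (union, +1)
OT@0: {A} ∪ {C} = {A,C} (union, +1)
NOQT@0: {C,G} ∩ {A,C} = {C} (intersection, +0)
WY@0: {G} ∪ {T} = {G,T} (union, +1)
NOQTWY@0: {C} ∪ {G,T} = {C,G,T} (union, +1)
NQ@1: {C} ∪ {G} = {C,G} (union, +1)
OT@1: {C} ∪ {A} = {A,C} (union, +1)
NOQT@1: {C,G} ∩ {A,C} = {C} (intersection, +0)
WY@1: {C} ∪ {A} = {A,C} (union, +1)
NOQTWY@1: {C} ∩ {A,C} = {C} (intersection, +0)
NQ@2: {C} ∪ {A} = {A,C} (union, +1)
OT@2: {C} ∪ {T} = {C,T} (union, +1)
NOQT@2: {A,C} ∩ {C,T} = {C} (intersection, +0)
WY@2: {A} ∪ {C} = {A,C} (union, +1)
NOQTWY@2: {C} ∩ {A,C} = {C} (intersection, +0)
NQ@3: {A} ∩ {A} = {A} (intersection, +0)
OT@3: {T} ∪ {A} = {A,T} (union, +1)
NOQT@3: {A} ∩ {A,T} = {A} (intersection, +0)
WY@3: {C} ∩ {C} = {C} (intersection, +0)
NOQTWY@3: {A} ∪ {C} = {A,C} (union, +1)
NQ@4: {T} ∩ {T} = {T} (intersection, +0)
OT@4: {C} ∩ {C} = {C} (intersection, +0)
NOQT@4: {T} ∪ {C} = {C,T} (union, +1)
WY@4: {G} ∩ {G} = {G} (intersection, +0)
NOQTWY@4: {C,T} ∪ {G} = {C,G,T} (union, +1)
NQ@5: {G} ∪ {A} = {A,G} (union, +1)
OT@5: {G} ∩ {G} = {G} (intersection, +0)
NOQT@5: {A,G} ∩ {G} = {G} (intersection, +0)
WY@5: {T} ∩ {T} = {T} (intersection, +0)
NOQTWY@5: {G} ∪ {T} = {G,T} (union, +1)
per-site changes: [4, 3, 3, 2, 2, 2]; total = 16

C,G,T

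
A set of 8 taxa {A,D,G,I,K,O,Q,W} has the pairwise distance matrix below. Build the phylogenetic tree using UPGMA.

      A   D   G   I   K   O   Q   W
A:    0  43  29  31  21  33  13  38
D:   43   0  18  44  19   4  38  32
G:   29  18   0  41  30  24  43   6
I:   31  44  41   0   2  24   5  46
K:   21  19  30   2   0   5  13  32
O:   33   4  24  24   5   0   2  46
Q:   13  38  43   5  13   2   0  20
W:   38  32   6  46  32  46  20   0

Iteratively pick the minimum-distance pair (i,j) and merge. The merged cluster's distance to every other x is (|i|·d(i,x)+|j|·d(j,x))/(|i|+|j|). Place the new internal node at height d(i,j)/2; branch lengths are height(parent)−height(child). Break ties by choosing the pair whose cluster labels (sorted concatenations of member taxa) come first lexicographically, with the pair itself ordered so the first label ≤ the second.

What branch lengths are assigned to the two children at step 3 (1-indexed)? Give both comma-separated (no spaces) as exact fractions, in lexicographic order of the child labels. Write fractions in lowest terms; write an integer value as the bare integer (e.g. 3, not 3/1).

3,3

1. join I+K (d=2) ⇒ IK; edges |I|=1, |K|=1
  updated: d(A,IK)=26, d(D,IK)=63/2, d(G,IK)=71/2, d(IK,O)=29/2, d(IK,Q)=9, d(IK,W)=39
2. join O+Q (d=2) ⇒ OQ; edges |O|=1, |Q|=1
  updated: d(A,OQ)=23, d(D,OQ)=21, d(G,OQ)=67/2, d(IK,OQ)=47/4, d(OQ,W)=33
3. join G+W (d=6) ⇒ GW; edges |G|=3, |W|=3
  updated: d(A,GW)=67/2, d(D,GW)=25, d(GW,IK)=149/4, d(GW,OQ)=133/4
4. join IK+OQ (d=47/4) ⇒ IKOQ; edges |IK|=39/8, |OQ|=39/8
  updated: d(A,IKOQ)=49/2, d(D,IKOQ)=105/4, d(GW,IKOQ)=141/4
5. join A+IKOQ (d=49/2) ⇒ AIKOQ; edges |A|=49/4, |IKOQ|=51/8
  updated: d(AIKOQ,D)=148/5, d(AIKOQ,GW)=349/10
6. join D+GW (d=25) ⇒ DGW; edges |D|=25/2, |GW|=19/2
  updated: d(AIKOQ,DGW)=497/15
7. join AIKOQ+DGW (d=497/15) ⇒ ADGIKOQW; edges |AIKOQ|=259/60, |DGW|=61/15
final tree: ((A:49/4,((I:1,K:1):39/8,(O:1,Q:1):39/8):51/8):259/60,(D:25/2,(G:3,W:3):19/2):61/15)
total length: 8251/120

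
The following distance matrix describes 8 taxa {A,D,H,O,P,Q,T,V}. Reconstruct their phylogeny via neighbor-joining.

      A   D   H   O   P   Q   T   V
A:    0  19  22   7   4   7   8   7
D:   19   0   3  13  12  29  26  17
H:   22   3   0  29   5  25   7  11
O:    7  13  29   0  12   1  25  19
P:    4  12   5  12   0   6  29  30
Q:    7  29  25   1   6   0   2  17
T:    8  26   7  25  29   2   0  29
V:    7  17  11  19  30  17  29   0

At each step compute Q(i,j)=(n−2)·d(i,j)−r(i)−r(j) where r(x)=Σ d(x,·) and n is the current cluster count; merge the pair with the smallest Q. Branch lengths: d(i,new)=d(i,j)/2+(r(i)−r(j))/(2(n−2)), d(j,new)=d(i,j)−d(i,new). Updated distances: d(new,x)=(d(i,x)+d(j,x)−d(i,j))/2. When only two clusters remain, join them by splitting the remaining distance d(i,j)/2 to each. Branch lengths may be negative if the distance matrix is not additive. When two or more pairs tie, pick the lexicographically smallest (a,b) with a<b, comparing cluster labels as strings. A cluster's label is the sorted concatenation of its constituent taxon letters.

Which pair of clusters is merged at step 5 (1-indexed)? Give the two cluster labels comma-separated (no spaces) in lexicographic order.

iteration 1: select D,H (d=3, Q=-203); attach at lengths (35/12, 1/12); label the merged cluster DH
  updated: d(A,DH)=19, d(DH,O)=39/2, d(DH,P)=7, d(DH,Q)=51/2, d(DH,T)=15, d(DH,V)=25/2
iteration 2: select Q,T (d=2, Q=-313/2); attach at lengths (-79/20, 119/20); label the merged cluster QT
  updated: d(A,QT)=13/2, d(DH,QT)=77/4, d(O,QT)=12, d(P,QT)=33/2, d(QT,V)=22
iteration 3: select DH,P (d=7, Q=-475/4); attach at lengths (143/32, 81/32); label the merged cluster DHP
  updated: d(A,DHP)=8, d(DHP,O)=49/4, d(DHP,QT)=115/8, d(DHP,V)=71/4
iteration 4: select A,V (d=7, Q=-293/4); attach at lengths (-65/24, 233/24); label the merged cluster AV
  updated: d(AV,DHP)=75/8, d(AV,O)=19/2, d(AV,QT)=43/4
iteration 5: select AV,DHP (d=75/8, Q=-375/8); attach at lengths (99/32, 201/32); label the merged cluster ADHPV
  updated: d(ADHPV,O)=99/16, d(ADHPV,QT)=63/8
iteration 6: select ADHPV,O (d=99/16, Q=-417/16); attach at lengths (33/32, 165/32); label the merged cluster ADHOPV
  updated: d(ADHOPV,QT)=219/32
iteration 7: select ADHOPV,QT (d=219/32); attach at lengths (219/64, 219/64); label the merged cluster ADHOPQTV
final tree: ((((A:-65/24,V:233/24):99/32,((D:35/12,H:1/12):143/32,P:81/32):201/32):33/32,O:165/32):219/64,(Q:-79/20,T:119/20):219/64)
total length: 1325/32

AV,DHP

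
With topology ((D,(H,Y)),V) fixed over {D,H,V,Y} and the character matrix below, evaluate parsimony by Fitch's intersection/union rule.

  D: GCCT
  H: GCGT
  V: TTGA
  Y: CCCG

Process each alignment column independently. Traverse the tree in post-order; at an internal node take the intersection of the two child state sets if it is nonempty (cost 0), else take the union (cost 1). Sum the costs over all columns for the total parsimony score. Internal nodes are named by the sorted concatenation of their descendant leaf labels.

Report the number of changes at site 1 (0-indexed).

1

[col 0] HY: children H:{G}, Y:{C} ∪→ {C,G}; cost 1
[col 0] DHY: children D:{G}, HY:{C,G} ∩→ {G}; cost 0
[col 0] DHVY: children DHY:{G}, V:{T} ∪→ {G,T}; cost 1
[col 1] HY: children H:{C}, Y:{C} ∩→ {C}; cost 0
[col 1] DHY: children D:{C}, HY:{C} ∩→ {C}; cost 0
[col 1] DHVY: children DHY:{C}, V:{T} ∪→ {C,T}; cost 1
[col 2] HY: children H:{G}, Y:{C} ∪→ {C,G}; cost 1
[col 2] DHY: children D:{C}, HY:{C,G} ∩→ {C}; cost 0
[col 2] DHVY: children DHY:{C}, V:{G} ∪→ {C,G}; cost 1
[col 3] HY: children H:{T}, Y:{G} ∪→ {G,T}; cost 1
[col 3] DHY: children D:{T}, HY:{G,T} ∩→ {T}; cost 0
[col 3] DHVY: children DHY:{T}, V:{A} ∪→ {A,T}; cost 1
per-site changes: [2, 1, 2, 2]; total = 7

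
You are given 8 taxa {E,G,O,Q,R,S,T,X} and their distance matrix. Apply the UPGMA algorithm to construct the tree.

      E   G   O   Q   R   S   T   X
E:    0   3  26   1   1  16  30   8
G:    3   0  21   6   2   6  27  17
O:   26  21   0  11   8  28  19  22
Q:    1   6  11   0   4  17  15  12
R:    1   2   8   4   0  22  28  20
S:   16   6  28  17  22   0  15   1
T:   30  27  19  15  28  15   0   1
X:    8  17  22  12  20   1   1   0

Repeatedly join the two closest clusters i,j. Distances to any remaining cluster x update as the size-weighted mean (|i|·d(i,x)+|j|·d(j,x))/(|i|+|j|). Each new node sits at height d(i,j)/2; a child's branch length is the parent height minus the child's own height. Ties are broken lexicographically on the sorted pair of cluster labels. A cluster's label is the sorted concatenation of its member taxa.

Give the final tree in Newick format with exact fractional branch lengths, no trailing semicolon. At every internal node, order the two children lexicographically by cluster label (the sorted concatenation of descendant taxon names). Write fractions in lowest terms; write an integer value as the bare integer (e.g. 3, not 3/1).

((((E:1/2,Q:1/2):5/4,(G:1,R:1):3/4):13/2,O:33/4):79/60,((S:1/2,X:1/2):7/2,T:4):167/30)

iteration 1: select E,Q (d=1); attach at lengths (1/2, 1/2); label the merged cluster EQ
  updated: d(EQ,G)=9/2, d(EQ,O)=37/2, d(EQ,R)=5/2, d(EQ,S)=33/2, d(EQ,T)=45/2, d(EQ,X)=10
iteration 2: select S,X (d=1); attach at lengths (1/2, 1/2); label the merged cluster SX
  updated: d(EQ,SX)=53/4, d(G,SX)=23/2, d(O,SX)=25, d(R,SX)=21, d(SX,T)=8
iteration 3: select G,R (d=2); attach at lengths (1, 1); label the merged cluster GR
  updated: d(EQ,GR)=7/2, d(GR,O)=29/2, d(GR,SX)=65/4, d(GR,T)=55/2
iteration 4: select EQ,GR (d=7/2); attach at lengths (5/4, 3/4); label the merged cluster EGQR
  updated: d(EGQR,O)=33/2, d(EGQR,SX)=59/4, d(EGQR,T)=25
iteration 5: select SX,T (d=8); attach at lengths (7/2, 4); label the merged cluster STX
  updated: d(EGQR,STX)=109/6, d(O,STX)=23
iteration 6: select EGQR,O (d=33/2); attach at lengths (13/2, 33/4); label the merged cluster EGOQR
  updated: d(EGOQR,STX)=287/15
iteration 7: select EGOQR,STX (d=287/15); attach at lengths (79/60, 167/30); label the merged cluster EGOQRSTX
final tree: ((((E:1/2,Q:1/2):5/4,(G:1,R:1):3/4):13/2,O:33/4):79/60,((S:1/2,X:1/2):7/2,T:4):167/30)
total length: 527/15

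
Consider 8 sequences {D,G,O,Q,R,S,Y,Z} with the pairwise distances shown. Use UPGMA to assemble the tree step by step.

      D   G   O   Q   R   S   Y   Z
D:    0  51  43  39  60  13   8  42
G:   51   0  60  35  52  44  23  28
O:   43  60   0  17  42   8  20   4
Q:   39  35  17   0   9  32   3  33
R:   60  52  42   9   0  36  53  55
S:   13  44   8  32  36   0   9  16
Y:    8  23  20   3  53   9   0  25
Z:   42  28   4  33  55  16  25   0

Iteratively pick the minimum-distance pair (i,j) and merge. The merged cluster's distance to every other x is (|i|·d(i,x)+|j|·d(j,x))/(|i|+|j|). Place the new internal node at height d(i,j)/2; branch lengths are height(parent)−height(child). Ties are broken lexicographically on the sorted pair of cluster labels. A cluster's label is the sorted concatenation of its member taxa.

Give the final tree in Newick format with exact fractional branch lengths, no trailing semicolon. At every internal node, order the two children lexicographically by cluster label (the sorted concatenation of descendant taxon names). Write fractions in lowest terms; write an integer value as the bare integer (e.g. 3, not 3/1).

(((D:29/2,(((O:2,Z:2):4,S:6):16/3,(Q:3/2,Y:3/2):59/6):19/6):67/12,G:241/12):155/84,R:307/14)

step 1: merge (Q,Y) at d=3; branch lengths Q→3/2, Y→3/2; new cluster QY
  updated: d(D,QY)=47/2, d(G,QY)=29, d(O,QY)=37/2, d(QY,R)=31, d(QY,S)=41/2, d(QY,Z)=29
step 2: merge (O,Z) at d=4; branch lengths O→2, Z→2; new cluster OZ
  updated: d(D,OZ)=85/2, d(G,OZ)=44, d(OZ,QY)=95/4, d(OZ,R)=97/2, d(OZ,S)=12
step 3: merge (OZ,S) at d=12; branch lengths OZ→4, S→6; new cluster OSZ
  updated: d(D,OSZ)=98/3, d(G,OSZ)=44, d(OSZ,QY)=68/3, d(OSZ,R)=133/3
step 4: merge (OSZ,QY) at d=68/3; branch lengths OSZ→16/3, QY→59/6; new cluster OQSYZ
  updated: d(D,OQSYZ)=29, d(G,OQSYZ)=38, d(OQSYZ,R)=39
step 5: merge (D,OQSYZ) at d=29; branch lengths D→29/2, OQSYZ→19/6; new cluster DOQSYZ
  updated: d(DOQSYZ,G)=241/6, d(DOQSYZ,R)=85/2
step 6: merge (DOQSYZ,G) at d=241/6; branch lengths DOQSYZ→67/12, G→241/12; new cluster DGOQSYZ
  updated: d(DGOQSYZ,R)=307/7
step 7: merge (DGOQSYZ,R) at d=307/7; branch lengths DGOQSYZ→155/84, R→307/14; new cluster DGOQRSYZ
final tree: (((D:29/2,(((O:2,Z:2):4,S:6):16/3,(Q:3/2,Y:3/2):59/6):19/6):67/12,G:241/12):155/84,R:307/14)
total length: 8339/84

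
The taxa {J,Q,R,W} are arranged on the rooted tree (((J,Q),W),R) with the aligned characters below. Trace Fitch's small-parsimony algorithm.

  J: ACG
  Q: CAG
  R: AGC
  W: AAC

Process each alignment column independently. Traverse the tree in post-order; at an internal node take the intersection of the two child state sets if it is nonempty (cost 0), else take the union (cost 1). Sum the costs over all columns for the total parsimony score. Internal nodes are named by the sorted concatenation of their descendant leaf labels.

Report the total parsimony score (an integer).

4

site 0, node JQ: J={A} ∪ Q={C} → {A,C} (+1)
site 0, node JQW: JQ={A,C} ∩ W={A} → {A} (+0)
site 0, node JQRW: JQW={A} ∩ R={A} → {A} (+0)
site 1, node JQ: J={C} ∪ Q={A} → {A,C} (+1)
site 1, node JQW: JQ={A,C} ∩ W={A} → {A} (+0)
site 1, node JQRW: JQW={A} ∪ R={G} → {A,G} (+1)
site 2, node JQ: J={G} ∩ Q={G} → {G} (+0)
site 2, node JQW: JQ={G} ∪ W={C} → {C,G} (+1)
site 2, node JQRW: JQW={C,G} ∩ R={C} → {C} (+0)
per-site changes: [1, 2, 1]; total = 4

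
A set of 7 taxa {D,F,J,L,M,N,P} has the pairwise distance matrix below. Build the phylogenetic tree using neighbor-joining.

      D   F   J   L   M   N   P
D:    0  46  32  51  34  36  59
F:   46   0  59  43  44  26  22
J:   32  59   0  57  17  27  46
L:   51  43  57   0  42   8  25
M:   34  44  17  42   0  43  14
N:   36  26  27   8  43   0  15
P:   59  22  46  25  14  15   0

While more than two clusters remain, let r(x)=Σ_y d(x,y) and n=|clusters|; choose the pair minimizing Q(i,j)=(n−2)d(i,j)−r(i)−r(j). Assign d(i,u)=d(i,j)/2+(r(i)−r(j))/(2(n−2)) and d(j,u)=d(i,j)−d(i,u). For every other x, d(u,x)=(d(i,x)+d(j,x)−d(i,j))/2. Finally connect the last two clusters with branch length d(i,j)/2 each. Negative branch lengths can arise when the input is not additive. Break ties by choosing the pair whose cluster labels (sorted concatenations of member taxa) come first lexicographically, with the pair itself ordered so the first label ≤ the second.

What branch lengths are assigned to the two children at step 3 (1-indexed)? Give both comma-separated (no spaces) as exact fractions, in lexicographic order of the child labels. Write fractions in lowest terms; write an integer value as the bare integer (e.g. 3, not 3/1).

step 1: merge (J,M) at d=17, Q=-347; branch lengths J→129/10, M→41/10; new cluster JM
  updated: d(D,JM)=49/2, d(F,JM)=43, d(JM,L)=41, d(JM,N)=53/2, d(JM,P)=43/2
step 2: merge (D,JM) at d=49/2, Q=-275; branch lengths D→79/4, JM→19/4; new cluster DJM
  updated: d(DJM,F)=129/4, d(DJM,L)=135/4, d(DJM,N)=19, d(DJM,P)=28
step 3: merge (L,N) at d=8, Q=-615/4; branch lengths L→263/24, N→-71/24; new cluster LN
  updated: d(DJM,LN)=179/8, d(F,LN)=61/2, d(LN,P)=16
step 4: merge (DJM,LN) at d=179/8, Q=-427/4; branch lengths DJM→117/8, LN→31/4; new cluster DJLMN
  updated: d(DJLMN,F)=323/16, d(DJLMN,P)=173/16
step 5: merge (DJLMN,F) at d=323/16, Q=-53; branch lengths DJLMN→9/2, F→251/16; new cluster DFJLMN
  updated: d(DFJLMN,P)=101/16
step 6: merge (DFJLMN,P) at d=101/16; branch lengths DFJLMN→101/32, P→101/32; new cluster DFJLMNP
final tree: ((((D:79/4,(J:129/10,M:41/10):19/4):117/8,(L:263/24,N:-71/24):31/4):9/2,F:251/16):101/32,P:101/32)
total length: 787/8

263/24,-71/24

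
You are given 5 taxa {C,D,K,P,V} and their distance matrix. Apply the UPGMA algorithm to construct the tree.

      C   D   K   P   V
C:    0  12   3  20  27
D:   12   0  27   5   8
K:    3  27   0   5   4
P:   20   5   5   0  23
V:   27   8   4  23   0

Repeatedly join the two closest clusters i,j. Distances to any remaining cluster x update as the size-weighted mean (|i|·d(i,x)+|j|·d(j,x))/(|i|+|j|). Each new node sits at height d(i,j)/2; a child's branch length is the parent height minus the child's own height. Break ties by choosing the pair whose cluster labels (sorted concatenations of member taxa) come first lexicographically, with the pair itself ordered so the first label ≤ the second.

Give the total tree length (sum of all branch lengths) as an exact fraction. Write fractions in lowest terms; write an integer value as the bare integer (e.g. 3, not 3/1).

331/12

step 1: merge (C,K) at d=3; branch lengths C→3/2, K→3/2; new cluster CK
  updated: d(CK,D)=39/2, d(CK,P)=25/2, d(CK,V)=31/2
step 2: merge (D,P) at d=5; branch lengths D→5/2, P→5/2; new cluster DP
  updated: d(CK,DP)=16, d(DP,V)=31/2
step 3: merge (CK,V) at d=31/2; branch lengths CK→25/4, V→31/4; new cluster CKV
  updated: d(CKV,DP)=95/6
step 4: merge (CKV,DP) at d=95/6; branch lengths CKV→1/6, DP→65/12; new cluster CDKPV
final tree: (((C:3/2,K:3/2):25/4,V:31/4):1/6,(D:5/2,P:5/2):65/12)
total length: 331/12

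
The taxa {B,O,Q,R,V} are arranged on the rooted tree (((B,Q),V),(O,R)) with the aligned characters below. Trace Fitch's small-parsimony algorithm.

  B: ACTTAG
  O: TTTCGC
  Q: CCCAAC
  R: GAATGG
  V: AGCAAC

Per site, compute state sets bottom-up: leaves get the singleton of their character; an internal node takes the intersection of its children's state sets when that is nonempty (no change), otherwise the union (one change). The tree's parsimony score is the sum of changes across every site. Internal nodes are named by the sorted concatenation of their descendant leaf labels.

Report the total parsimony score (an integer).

15

BQ@0: {A} ∪ {C} = {A,C} (union, +1)
BQV@0: {A,C} ∩ {A} = {A} (intersection, +0)
OR@0: {T} ∪ {G} = {G,T} (union, +1)
BOQRV@0: {A} ∪ {G,T} = {A,G,T} (union, +1)
BQ@1: {C} ∩ {C} = {C} (intersection, +0)
BQV@1: {C} ∪ {G} = {C,G} (union, +1)
OR@1: {T} ∪ {A} = {A,T} (union, +1)
BOQRV@1: {C,G} ∪ {A,T} = {A,C,G,T} (union, +1)
BQ@2: {T} ∪ {C} = {C,T} (union, +1)
BQV@2: {C,T} ∩ {C} = {C} (intersection, +0)
OR@2: {T} ∪ {A} = {A,T} (union, +1)
BOQRV@2: {C} ∪ {A,T} = {A,C,T} (union, +1)
BQ@3: {T} ∪ {A} = {A,T} (union, +1)
BQV@3: {A,T} ∩ {A} = {A} (intersection, +0)
OR@3: {C} ∪ {T} = {C,T} (union, +1)
BOQRV@3: {A} ∪ {C,T} = {A,C,T} (union, +1)
BQ@4: {A} ∩ {A} = {A} (intersection, +0)
BQV@4: {A} ∩ {A} = {A} (intersection, +0)
OR@4: {G} ∩ {G} = {G} (intersection, +0)
BOQRV@4: {A} ∪ {G} = {A,G} (union, +1)
BQ@5: {G} ∪ {C} = {C,G} (union, +1)
BQV@5: {C,G} ∩ {C} = {C} (intersection, +0)
OR@5: {C} ∪ {G} = {C,G} (union, +1)
BOQRV@5: {C} ∩ {C,G} = {C} (intersection, +0)
per-site changes: [3, 3, 3, 3, 1, 2]; total = 15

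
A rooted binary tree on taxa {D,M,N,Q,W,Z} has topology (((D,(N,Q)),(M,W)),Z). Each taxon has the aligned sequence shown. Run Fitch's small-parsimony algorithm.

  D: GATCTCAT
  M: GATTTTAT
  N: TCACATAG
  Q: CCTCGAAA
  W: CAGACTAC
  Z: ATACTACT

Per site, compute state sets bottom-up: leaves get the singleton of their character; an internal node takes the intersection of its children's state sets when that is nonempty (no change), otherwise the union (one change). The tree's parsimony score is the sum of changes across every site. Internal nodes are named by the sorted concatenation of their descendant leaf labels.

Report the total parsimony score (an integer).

21

site 0, node NQ: N={T} ∪ Q={C} → {C,T} (+1)
site 0, node DNQ: D={G} ∪ NQ={C,T} → {C,G,T} (+1)
site 0, node MW: M={G} ∪ W={C} → {C,G} (+1)
site 0, node DMNQW: DNQ={C,G,T} ∩ MW={C,G} → {C,G} (+0)
site 0, node DMNQWZ: DMNQW={C,G} ∪ Z={A} → {A,C,G} (+1)
site 1, node NQ: N={C} ∩ Q={C} → {C} (+0)
site 1, node DNQ: D={A} ∪ NQ={C} → {A,C} (+1)
site 1, node MW: M={A} ∩ W={A} → {A} (+0)
site 1, node DMNQW: DNQ={A,C} ∩ MW={A} → {A} (+0)
site 1, node DMNQWZ: DMNQW={A} ∪ Z={T} → {A,T} (+1)
site 2, node NQ: N={A} ∪ Q={T} → {A,T} (+1)
site 2, node DNQ: D={T} ∩ NQ={A,T} → {T} (+0)
site 2, node MW: M={T} ∪ W={G} → {G,T} (+1)
site 2, node DMNQW: DNQ={T} ∩ MW={G,T} → {T} (+0)
site 2, node DMNQWZ: DMNQW={T} ∪ Z={A} → {A,T} (+1)
site 3, node NQ: N={C} ∩ Q={C} → {C} (+0)
site 3, node DNQ: D={C} ∩ NQ={C} → {C} (+0)
site 3, node MW: M={T} ∪ W={A} → {A,T} (+1)
site 3, node DMNQW: DNQ={C} ∪ MW={A,T} → {A,C,T} (+1)
site 3, node DMNQWZ: DMNQW={A,C,T} ∩ Z={C} → {C} (+0)
site 4, node NQ: N={A} ∪ Q={G} → {A,G} (+1)
site 4, node DNQ: D={T} ∪ NQ={A,G} → {A,G,T} (+1)
site 4, node MW: M={T} ∪ W={C} → {C,T} (+1)
site 4, node DMNQW: DNQ={A,G,T} ∩ MW={C,T} → {T} (+0)
site 4, node DMNQWZ: DMNQW={T} ∩ Z={T} → {T} (+0)
site 5, node NQ: N={T} ∪ Q={A} → {A,T} (+1)
site 5, node DNQ: D={C} ∪ NQ={A,T} → {A,C,T} (+1)
site 5, node MW: M={T} ∩ W={T} → {T} (+0)
site 5, node DMNQW: DNQ={A,C,T} ∩ MW={T} → {T} (+0)
site 5, node DMNQWZ: DMNQW={T} ∪ Z={A} → {A,T} (+1)
site 6, node NQ: N={A} ∩ Q={A} → {A} (+0)
site 6, node DNQ: D={A} ∩ NQ={A} → {A} (+0)
site 6, node MW: M={A} ∩ W={A} → {A} (+0)
site 6, node DMNQW: DNQ={A} ∩ MW={A} → {A} (+0)
site 6, node DMNQWZ: DMNQW={A} ∪ Z={C} → {A,C} (+1)
site 7, node NQ: N={G} ∪ Q={A} → {A,G} (+1)
site 7, node DNQ: D={T} ∪ NQ={A,G} → {A,G,T} (+1)
site 7, node MW: M={T} ∪ W={C} → {C,T} (+1)
site 7, node DMNQW: DNQ={A,G,T} ∩ MW={C,T} → {T} (+0)
site 7, node DMNQWZ: DMNQW={T} ∩ Z={T} → {T} (+0)
per-site changes: [4, 2, 3, 2, 3, 3, 1, 3]; total = 21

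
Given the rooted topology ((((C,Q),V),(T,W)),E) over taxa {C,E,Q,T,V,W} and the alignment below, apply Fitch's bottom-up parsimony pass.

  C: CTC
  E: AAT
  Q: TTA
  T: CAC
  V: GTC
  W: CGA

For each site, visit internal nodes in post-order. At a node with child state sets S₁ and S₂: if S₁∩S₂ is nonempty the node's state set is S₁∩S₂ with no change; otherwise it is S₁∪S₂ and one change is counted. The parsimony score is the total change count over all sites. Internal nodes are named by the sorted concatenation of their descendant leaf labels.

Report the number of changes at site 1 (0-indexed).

CQ@0: {C} ∪ {T} = {C,T} (union, +1)
CQV@0: {C,T} ∪ {G} = {C,G,T} (union, +1)
TW@0: {C} ∩ {C} = {C} (intersection, +0)
CQTVW@0: {C,G,T} ∩ {C} = {C} (intersection, +0)
CEQTVW@0: {C} ∪ {A} = {A,C} (union, +1)
CQ@1: {T} ∩ {T} = {T} (intersection, +0)
CQV@1: {T} ∩ {T} = {T} (intersection, +0)
TW@1: {A} ∪ {G} = {A,G} (union, +1)
CQTVW@1: {T} ∪ {A,G} = {A,G,T} (union, +1)
CEQTVW@1: {A,G,T} ∩ {A} = {A} (intersection, +0)
CQ@2: {C} ∪ {A} = {A,C} (union, +1)
CQV@2: {A,C} ∩ {C} = {C} (intersection, +0)
TW@2: {C} ∪ {A} = {A,C} (union, +1)
CQTVW@2: {C} ∩ {A,C} = {C} (intersection, +0)
CEQTVW@2: {C} ∪ {T} = {C,T} (union, +1)
per-site changes: [3, 2, 3]; total = 8

2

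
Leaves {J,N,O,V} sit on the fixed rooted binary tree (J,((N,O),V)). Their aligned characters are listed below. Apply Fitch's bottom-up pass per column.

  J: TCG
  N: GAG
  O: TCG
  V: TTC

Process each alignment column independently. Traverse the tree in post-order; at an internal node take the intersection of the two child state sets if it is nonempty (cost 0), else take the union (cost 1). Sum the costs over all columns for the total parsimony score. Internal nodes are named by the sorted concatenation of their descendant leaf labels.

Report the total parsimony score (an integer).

4

[col 0] NO: children N:{G}, O:{T} ∪→ {G,T}; cost 1
[col 0] NOV: children NO:{G,T}, V:{T} ∩→ {T}; cost 0
[col 0] JNOV: children J:{T}, NOV:{T} ∩→ {T}; cost 0
[col 1] NO: children N:{A}, O:{C} ∪→ {A,C}; cost 1
[col 1] NOV: children NO:{A,C}, V:{T} ∪→ {A,C,T}; cost 1
[col 1] JNOV: children J:{C}, NOV:{A,C,T} ∩→ {C}; cost 0
[col 2] NO: children N:{G}, O:{G} ∩→ {G}; cost 0
[col 2] NOV: children NO:{G}, V:{C} ∪→ {C,G}; cost 1
[col 2] JNOV: children J:{G}, NOV:{C,G} ∩→ {G}; cost 0
per-site changes: [1, 2, 1]; total = 4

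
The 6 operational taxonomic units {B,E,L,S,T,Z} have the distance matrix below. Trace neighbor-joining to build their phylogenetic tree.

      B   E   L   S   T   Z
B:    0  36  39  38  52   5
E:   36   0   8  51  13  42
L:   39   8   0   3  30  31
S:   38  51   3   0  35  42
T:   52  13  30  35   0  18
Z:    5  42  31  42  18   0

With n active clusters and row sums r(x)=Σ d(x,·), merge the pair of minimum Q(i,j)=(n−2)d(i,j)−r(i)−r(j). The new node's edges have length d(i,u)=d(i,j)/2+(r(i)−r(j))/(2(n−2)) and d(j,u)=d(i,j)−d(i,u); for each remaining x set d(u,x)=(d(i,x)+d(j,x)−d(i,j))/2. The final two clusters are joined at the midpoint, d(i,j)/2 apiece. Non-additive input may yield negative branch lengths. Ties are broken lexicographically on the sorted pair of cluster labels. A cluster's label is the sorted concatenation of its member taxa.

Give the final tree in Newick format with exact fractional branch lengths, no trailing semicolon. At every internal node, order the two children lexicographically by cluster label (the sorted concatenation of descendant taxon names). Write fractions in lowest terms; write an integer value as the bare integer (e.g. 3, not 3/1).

iteration 1: select B,Z (d=5, Q=-288); attach at lengths (13/2, -3/2); label the merged cluster BZ
  updated: d(BZ,E)=73/2, d(BZ,L)=65/2, d(BZ,S)=75/2, d(BZ,T)=65/2
iteration 2: select L,S (d=3, Q=-191); attach at lengths (-22/3, 31/3); label the merged cluster LS
  updated: d(BZ,LS)=67/2, d(E,LS)=28, d(LS,T)=31
iteration 3: select BZ,LS (d=67/2, Q=-128); attach at lengths (77/4, 57/4); label the merged cluster BLSZ
  updated: d(BLSZ,E)=31/2, d(BLSZ,T)=15
iteration 4: select BLSZ,E (d=31/2, Q=-87/2); attach at lengths (35/4, 27/4); label the merged cluster BELSZ
  updated: d(BELSZ,T)=25/4
iteration 5: select BELSZ,T (d=25/4); attach at lengths (25/8, 25/8); label the merged cluster BELSTZ
final tree: ((((B:13/2,Z:-3/2):77/4,(L:-22/3,S:31/3):57/4):35/4,E:27/4):25/8,T:25/8)
total length: 253/4

((((B:13/2,Z:-3/2):77/4,(L:-22/3,S:31/3):57/4):35/4,E:27/4):25/8,T:25/8)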